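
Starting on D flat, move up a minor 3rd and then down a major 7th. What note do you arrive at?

A minor third up from Db is Fb (letter F, 3 semitones up).
A major seventh down from Fb is Gbb (letter G, 11 semitones down).

Gbb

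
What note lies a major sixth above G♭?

A sixth above G lands on the letter E.
A major sixth spans 9 semitones, so Gb moves to pitch class 3. On the letter E that is Eb.

Eb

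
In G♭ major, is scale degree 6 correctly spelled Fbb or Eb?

Eb

Each scale degree takes a distinct letter name. Degree 6 of a scale on G must use the letter E.
Eb and Fbb are enharmonically the same pitch, but only Eb uses the letter E, so it is the correct spelling here.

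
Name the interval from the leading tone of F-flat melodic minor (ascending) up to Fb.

The leading tone of Fb melodic minor (ascending) is Eb.
Eb up to Fb: letters E→F make it a second; 1 semitone makes it minor.

minor second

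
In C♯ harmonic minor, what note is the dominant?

G#

The C# harmonic minor scale runs C# D# E F# G# A B#.
Degree 5 is G#.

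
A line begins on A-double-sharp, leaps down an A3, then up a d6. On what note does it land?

Db

An augmented third down from A## is F# (letter F, 5 semitones down).
A diminished sixth up from F# is Db (letter D, 7 semitones up).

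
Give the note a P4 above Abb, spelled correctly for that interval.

Dbb

A fourth above A lands on the letter D.
A perfect fourth spans 5 semitones, so Abb moves to pitch class 0. On the letter D that is Dbb.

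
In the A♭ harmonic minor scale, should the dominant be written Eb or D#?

Eb

Each scale degree takes a distinct letter name. Degree 5 of a scale on A must use the letter E.
Eb and D# are enharmonically the same pitch, but only Eb uses the letter E, so it is the correct spelling here.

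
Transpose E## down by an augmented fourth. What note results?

A fourth below E lands on the letter B.
An augmented fourth spans 6 semitones, so E## moves to pitch class 0. On the letter B that is B#.

B#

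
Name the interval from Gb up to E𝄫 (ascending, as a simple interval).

minor sixth

Counting letters G–A–B–C–D–E gives a sixth.
Gb→Ebb = 8 semitones, 1 narrower than the major sixth (9), so minor.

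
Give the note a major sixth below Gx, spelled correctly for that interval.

A sixth below G lands on the letter B.
A major sixth spans 9 semitones, so G## moves to pitch class 0. On the letter B that is B#.

B#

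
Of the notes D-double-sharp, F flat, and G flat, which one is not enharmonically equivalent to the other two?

In 12-tone equal temperament, enharmonic equivalents share a pitch class. D## is pitch class 4; Fb is pitch class 4; Gb is pitch class 6.
D## and Fb share pitch class 4, while Gb is pitch class 6.

Gb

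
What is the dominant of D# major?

A#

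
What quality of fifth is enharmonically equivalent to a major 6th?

doubly augmented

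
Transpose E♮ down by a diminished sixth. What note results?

A sixth below E lands on the letter G.
A diminished sixth spans 7 semitones, so E moves to pitch class 9. On the letter G that is G##.

G##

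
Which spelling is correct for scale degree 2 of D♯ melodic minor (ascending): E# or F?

Each scale degree takes a distinct letter name. Degree 2 of a scale on D must use the letter E.
E# and F are enharmonically the same pitch, but only E# uses the letter E, so it is the correct spelling here.

E#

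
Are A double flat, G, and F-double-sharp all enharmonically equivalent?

Yes

Abb is pitch class 7; G is pitch class 7; F## is pitch class 7.
All spellings map to pitch class 7, so they are enharmonically equivalent.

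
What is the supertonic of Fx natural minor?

The F## natural minor scale runs F## G## A# B# C## D# E#.
Degree 2 is G##.

G##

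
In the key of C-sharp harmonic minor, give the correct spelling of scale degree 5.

G#

The C# harmonic minor scale runs C# D# E F# G# A B#.
Degree 5 is G#.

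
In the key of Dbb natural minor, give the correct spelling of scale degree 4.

Degree 4 takes the letter 3 steps above D, which is G.
In natural minor, degree 4 sits 5 semitones above the tonic. Dbb + 5 semitones is pitch class 5, spelled on G as Gbb.

Gbb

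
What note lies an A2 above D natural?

E#

D up a major second is E, so the target letter is E.
From D, an augmented second is 3 semitones up: E#.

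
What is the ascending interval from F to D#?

augmented sixth

The letter names run F→D, a span of 5 letter steps, so the interval is some kind of sixth.
F to D# is 10 semitones. A major sixth is 9, so 10 makes it augmented.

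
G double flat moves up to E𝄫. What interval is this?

Counting letters G–A–B–C–D–E gives a sixth.
Gbb→Ebb = 9 semitones, exactly the major sixth.

major sixth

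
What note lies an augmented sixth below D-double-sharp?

D down a major sixth is F, so the target letter is F.
From D##, an augmented sixth is 10 semitones down: F#.

F#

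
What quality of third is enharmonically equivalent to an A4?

doubly augmented

An augmented fourth spans 6 semitones.
A third spanning 6 semitones is doubly augmented (the major third is 4).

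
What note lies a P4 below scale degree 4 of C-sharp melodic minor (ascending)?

C#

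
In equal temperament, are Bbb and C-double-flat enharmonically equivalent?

Bbb is pitch class 9; Cbb is pitch class 10.
The pitch classes differ (9 vs. 10), so they are not enharmonic equivalents.

No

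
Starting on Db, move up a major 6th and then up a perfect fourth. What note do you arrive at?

A major sixth up from Db is Bb (letter B, 9 semitones up).
A perfect fourth up from Bb is Eb (letter E, 5 semitones up).

Eb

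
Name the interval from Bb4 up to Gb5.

minor sixth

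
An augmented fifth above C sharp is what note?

G##

A fifth above C lands on the letter G.
An augmented fifth spans 8 semitones, so C# moves to pitch class 9. On the letter G that is G##.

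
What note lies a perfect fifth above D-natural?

A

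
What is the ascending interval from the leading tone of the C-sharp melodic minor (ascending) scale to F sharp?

diminished fifth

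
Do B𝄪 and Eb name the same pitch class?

No

Two spellings are enharmonically equivalent only if they share a pitch class.
Here B## → 1, Eb → 3; 1 ≠ 3, so they are not.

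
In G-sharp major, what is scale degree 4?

C#

Degree 4 takes the letter 3 steps above G, which is C.
In major, degree 4 sits 5 semitones above the tonic. G# + 5 semitones is pitch class 1, spelled on C as C#.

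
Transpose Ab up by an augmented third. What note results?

A up a major third is C#, so the target letter is C.
From Ab, an augmented third is 5 semitones up: C#.

C#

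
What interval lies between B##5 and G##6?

minor sixth

Counting letters B–C–D–E–F–G gives a sixth.
B##→G## = 8 semitones, 1 narrower than the major sixth (9), so minor.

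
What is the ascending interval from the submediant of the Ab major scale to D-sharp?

augmented sixth

The submediant of Ab major is F.
F up to D#: letters F→D make it a sixth; 10 semitones makes it augmented.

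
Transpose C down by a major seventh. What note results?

C down a major seventh is Db, so the target letter is D.
From C, a major seventh is 11 semitones down: Db.

Db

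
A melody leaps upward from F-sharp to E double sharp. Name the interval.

augmented seventh

Counting letters F–G–A–B–C–D–E gives a seventh.
F#→E## = 12 semitones, 1 wider than the major seventh (11), so augmented.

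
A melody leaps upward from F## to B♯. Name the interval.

perfect fourth

The letter names run F→B, a span of 3 letter steps, so the interval is some kind of fourth.
F## to B# is 5 semitones. A perfect fourth is 5, so 5 makes it perfect.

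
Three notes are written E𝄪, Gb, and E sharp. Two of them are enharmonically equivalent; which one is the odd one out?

In 12-tone equal temperament, enharmonic equivalents share a pitch class. E## is pitch class 6; Gb is pitch class 6; E# is pitch class 5.
E## and Gb share pitch class 6, while E# is pitch class 5.

E#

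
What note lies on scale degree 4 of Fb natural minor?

Degree 4 takes the letter 3 steps above F, which is B.
In natural minor, degree 4 sits 5 semitones above the tonic. Fb + 5 semitones is pitch class 9, spelled on B as Bbb.

Bbb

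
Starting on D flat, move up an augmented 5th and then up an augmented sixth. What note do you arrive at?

F##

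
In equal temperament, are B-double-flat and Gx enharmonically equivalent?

Bbb is pitch class 9; G## is pitch class 9.
All spellings map to pitch class 9, so they are enharmonically equivalent.

Yes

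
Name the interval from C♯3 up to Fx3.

The letter names run C→F, a span of 3 letter steps, so the interval is some kind of fourth.
C# to F## is 6 semitones. A perfect fourth is 5, so 6 makes it augmented.

augmented fourth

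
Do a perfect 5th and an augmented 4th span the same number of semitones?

No

A perfect fifth spans 7 semitones; an augmented fourth spans 6.
The spans differ, so they are not enharmonic equivalents.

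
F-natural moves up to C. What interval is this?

The letter names run F→C, a span of 4 letter steps, so the interval is some kind of fifth.
F to C is 7 semitones. A perfect fifth is 7, so 7 makes it perfect.

perfect fifth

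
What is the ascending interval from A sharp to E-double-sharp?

Counting letters A–B–C–D–E gives a fifth.
A#→E## = 8 semitones, 1 wider than the perfect fifth (7), so augmented.

augmented fifth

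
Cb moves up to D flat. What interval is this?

Counting letters C–D gives a second.
Cb→Db = 2 semitones, exactly the major second.

major second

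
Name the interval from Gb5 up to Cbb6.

diminished fourth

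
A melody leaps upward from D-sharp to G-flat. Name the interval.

doubly diminished fourth

Counting letters D–E–F–G gives a fourth.
D#→Gb = 3 semitones, 2 narrower than the perfect fourth (5), so doubly diminished.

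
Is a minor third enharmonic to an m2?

No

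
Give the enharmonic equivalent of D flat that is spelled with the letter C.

C#

Plain C sits 1 semitone below Db, so on the letter C the same pitch needs a sharp: C#.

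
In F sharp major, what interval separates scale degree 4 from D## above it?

augmented third

Scale degree 4 of F# major is B.
B up to D##: letters B→D make it a third; 5 semitones makes it augmented.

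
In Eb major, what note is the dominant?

Degree 5 takes the letter 4 steps above E, which is B.
In major, degree 5 sits 7 semitones above the tonic. Eb + 7 semitones is pitch class 10, spelled on B as Bb.

Bb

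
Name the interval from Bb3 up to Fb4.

diminished fifth

The letter names run B→F, a span of 4 letter steps, so the interval is some kind of fifth.
Bb to Fb is 6 semitones. A perfect fifth is 7, so 6 makes it diminished.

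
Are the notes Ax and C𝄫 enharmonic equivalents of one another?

No

Two spellings are enharmonically equivalent only if they share a pitch class.
Here A## → 11, Cbb → 10; 10 ≠ 11, so they are not.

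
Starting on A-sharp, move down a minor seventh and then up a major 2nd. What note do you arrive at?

C##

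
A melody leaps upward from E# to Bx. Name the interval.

augmented fifth

Counting letters E–F–G–A–B gives a fifth.
E#→B## = 8 semitones, 1 wider than the perfect fifth (7), so augmented.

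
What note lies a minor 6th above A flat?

Fb

A sixth above A lands on the letter F.
A minor sixth spans 8 semitones, so Ab moves to pitch class 4. On the letter F that is Fb.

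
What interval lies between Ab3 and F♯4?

The letter names run A→F, a span of 5 letter steps, so the interval is some kind of sixth.
Ab to F# is 10 semitones. A major sixth is 9, so 10 makes it augmented.

augmented sixth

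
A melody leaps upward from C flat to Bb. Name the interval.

Counting letters C–D–E–F–G–A–B gives a seventh.
Cb→Bb = 11 semitones, exactly the major seventh.

major seventh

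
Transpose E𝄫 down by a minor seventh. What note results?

Fb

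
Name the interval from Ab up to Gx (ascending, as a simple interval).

doubly augmented seventh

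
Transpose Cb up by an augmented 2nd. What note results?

D

A second above C lands on the letter D.
An augmented second spans 3 semitones, so Cb moves to pitch class 2. On the letter D that is D.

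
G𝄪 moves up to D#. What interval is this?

Counting letters G–A–B–C–D gives a fifth.
G##→D# = 6 semitones, 1 narrower than the perfect fifth (7), so diminished.

diminished fifth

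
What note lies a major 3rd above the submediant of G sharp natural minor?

G#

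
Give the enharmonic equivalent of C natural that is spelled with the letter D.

Dbb

Plain D sits 2 semitones above C, so on the letter D the same pitch needs a double flat: Dbb.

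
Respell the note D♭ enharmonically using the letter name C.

C#

Db is pitch class 1. The letter C alone is pitch class 0.
To reach pitch class 1 from C requires an offset of +1 semitone, i.e. sharp: C#.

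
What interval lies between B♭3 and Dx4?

doubly augmented third

Counting letters B–C–D gives a third.
Bb→D## = 6 semitones, 2 wider than the major third (4), so doubly augmented.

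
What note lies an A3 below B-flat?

A third below B lands on the letter G.
An augmented third spans 5 semitones, so Bb moves to pitch class 5. On the letter G that is Gbb.

Gbb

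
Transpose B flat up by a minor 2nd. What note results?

B up a major second is C#, so the target letter is C.
From Bb, a minor second is 1 semitone up: Cb.

Cb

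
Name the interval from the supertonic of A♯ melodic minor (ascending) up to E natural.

The supertonic of A# melodic minor (ascending) is B#.
B# up to E: letters B→E make it a fourth; 4 semitones makes it diminished.

diminished fourth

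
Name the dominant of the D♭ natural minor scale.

Ab

Degree 5 takes the letter 4 steps above D, which is A.
In natural minor, degree 5 sits 7 semitones above the tonic. Db + 7 semitones is pitch class 8, spelled on A as Ab.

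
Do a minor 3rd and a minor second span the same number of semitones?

No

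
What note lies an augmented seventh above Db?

C#

D up a major seventh is C#, so the target letter is C.
From Db, an augmented seventh is 12 semitones up: C#.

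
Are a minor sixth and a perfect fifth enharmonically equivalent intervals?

No

A minor sixth spans 8 semitones; a perfect fifth spans 7.
The spans differ, so they are not enharmonic equivalents.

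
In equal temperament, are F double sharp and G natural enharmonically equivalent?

F## = pitch class 7 and G = pitch class 7 — the same pitch class, so they are enharmonic equivalents.

Yes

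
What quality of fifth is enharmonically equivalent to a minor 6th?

A minor sixth spans 8 semitones.
A fifth spanning 8 semitones is augmented (the perfect fifth is 7).

augmented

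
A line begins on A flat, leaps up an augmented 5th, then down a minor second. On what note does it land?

An augmented fifth up from Ab is E (letter E, 8 semitones up).
A minor second down from E is D# (letter D, 1 semitone down).

D#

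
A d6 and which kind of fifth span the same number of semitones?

A diminished sixth spans 7 semitones.
A fifth spanning 7 semitones is perfect (the perfect fifth is 7).

perfect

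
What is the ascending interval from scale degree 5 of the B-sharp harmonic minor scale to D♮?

Scale degree 5 of B# harmonic minor is F##.
F## up to D: letters F→D make it a sixth; 7 semitones makes it diminished.

diminished sixth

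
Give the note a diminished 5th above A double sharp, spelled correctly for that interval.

A fifth above A lands on the letter E.
A diminished fifth spans 6 semitones, so A## moves to pitch class 5. On the letter E that is E#.

E#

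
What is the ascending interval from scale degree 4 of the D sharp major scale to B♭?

Scale degree 4 of D# major is G#.
G# up to Bb: letters G→B make it a third; 2 semitones makes it diminished.

diminished third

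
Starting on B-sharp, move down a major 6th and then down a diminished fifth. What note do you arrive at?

A major sixth down from B# is D# (letter D, 9 semitones down).
A diminished fifth down from D# is G## (letter G, 6 semitones down).

G##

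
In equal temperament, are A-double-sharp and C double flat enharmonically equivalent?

Two spellings are enharmonically equivalent only if they share a pitch class.
Here A## → 11, Cbb → 10; 10 ≠ 11, so they are not.

No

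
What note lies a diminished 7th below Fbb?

Gb

F down a major seventh is Gb, so the target letter is G.
From Fbb, a diminished seventh is 9 semitones down: Gb.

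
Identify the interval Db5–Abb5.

diminished fifth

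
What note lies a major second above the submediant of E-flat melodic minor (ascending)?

D

The submediant of Eb melodic minor (ascending) is C.
A major second (2 semitones) above C lands on the letter D, giving D.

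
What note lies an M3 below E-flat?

A third below E lands on the letter C.
A major third spans 4 semitones, so Eb moves to pitch class 11. On the letter C that is Cb.

Cb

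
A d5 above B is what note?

F

B up a perfect fifth is F#, so the target letter is F.
From B, a diminished fifth is 6 semitones up: F.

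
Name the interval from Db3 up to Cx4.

doubly augmented seventh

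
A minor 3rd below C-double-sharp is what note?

A third below C lands on the letter A.
A minor third spans 3 semitones, so C## moves to pitch class 11. On the letter A that is A##.

A##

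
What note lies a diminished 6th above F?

Dbb

A sixth above F lands on the letter D.
A diminished sixth spans 7 semitones, so F moves to pitch class 0. On the letter D that is Dbb.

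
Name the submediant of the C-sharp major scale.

The C# major scale runs C# D# E# F# G# A# B#.
Degree 6 is A#.

A#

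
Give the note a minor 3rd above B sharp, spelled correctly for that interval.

D#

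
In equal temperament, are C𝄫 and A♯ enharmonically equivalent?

Cbb is pitch class 10; A# is pitch class 10.
All spellings map to pitch class 10, so they are enharmonically equivalent.

Yes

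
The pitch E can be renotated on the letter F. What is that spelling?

Fb

E is pitch class 4. The letter F alone is pitch class 5.
To reach pitch class 4 from F requires an offset of -1 semitone, i.e. flat: Fb.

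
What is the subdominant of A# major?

The A# major scale runs A# B# C## D# E# F## G##.
Degree 4 is D#.

D#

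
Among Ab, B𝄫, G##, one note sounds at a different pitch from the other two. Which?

In 12-tone equal temperament, enharmonic equivalents share a pitch class. Ab is pitch class 8; Bbb is pitch class 9; G## is pitch class 9.
Bbb and G## share pitch class 9, while Ab is pitch class 8.

Ab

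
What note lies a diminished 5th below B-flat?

E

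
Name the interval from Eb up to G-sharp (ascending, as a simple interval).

The letter names run E→G, a span of 2 letter steps, so the interval is some kind of third.
Eb to G# is 5 semitones. A major third is 4, so 5 makes it augmented.

augmented third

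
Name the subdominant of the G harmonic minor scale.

C

The G harmonic minor scale runs G A Bb C D Eb F#.
Degree 4 is C.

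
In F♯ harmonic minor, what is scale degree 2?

The F# harmonic minor scale runs F# G# A B C# D E#.
Degree 2 is G#.

G#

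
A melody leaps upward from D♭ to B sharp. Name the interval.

The letter names run D→B, a span of 5 letter steps, so the interval is some kind of sixth.
Db to B# is 11 semitones. A major sixth is 9, so 11 makes it doubly augmented.

doubly augmented sixth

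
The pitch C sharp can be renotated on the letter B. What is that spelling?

Plain B sits 2 semitones below C#, so on the letter B the same pitch needs a double sharp: B##.

B##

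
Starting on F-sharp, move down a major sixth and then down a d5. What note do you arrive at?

A major sixth down from F# is A (letter A, 9 semitones down).
A diminished fifth down from A is D# (letter D, 6 semitones down).

D#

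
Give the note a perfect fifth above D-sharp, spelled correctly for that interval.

A#

A fifth above D lands on the letter A.
A perfect fifth spans 7 semitones, so D# moves to pitch class 10. On the letter A that is A#.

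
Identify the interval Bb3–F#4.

augmented fifth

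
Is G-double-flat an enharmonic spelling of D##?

Gbb is pitch class 5; D## is pitch class 4.
The pitch classes differ (5 vs. 4), so they are not enharmonic equivalents.

No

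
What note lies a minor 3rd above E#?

G#

A third above E lands on the letter G.
A minor third spans 3 semitones, so E# moves to pitch class 8. On the letter G that is G#.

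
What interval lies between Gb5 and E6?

augmented sixth

Counting letters G–A–B–C–D–E gives a sixth.
Gb→E = 10 semitones, 1 wider than the major sixth (9), so augmented.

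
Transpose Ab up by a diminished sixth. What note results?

A up a major sixth is F#, so the target letter is F.
From Ab, a diminished sixth is 7 semitones up: Fbb.

Fbb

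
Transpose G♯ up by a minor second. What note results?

A second above G lands on the letter A.
A minor second spans 1 semitone, so G# moves to pitch class 9. On the letter A that is A.

A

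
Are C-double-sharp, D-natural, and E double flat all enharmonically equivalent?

C## is pitch class 2; D is pitch class 2; Ebb is pitch class 2.
All spellings map to pitch class 2, so they are enharmonically equivalent.

Yes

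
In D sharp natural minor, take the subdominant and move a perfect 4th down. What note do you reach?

D#

The subdominant of D# natural minor is G#.
A perfect fourth (5 semitones) below G# lands on the letter D, giving D#.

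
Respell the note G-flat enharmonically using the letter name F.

Gb is pitch class 6. The letter F alone is pitch class 5.
To reach pitch class 6 from F requires an offset of +1 semitone, i.e. sharp: F#.

F#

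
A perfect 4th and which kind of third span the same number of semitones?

A perfect fourth spans 5 semitones.
A third spanning 5 semitones is augmented (the major third is 4).

augmented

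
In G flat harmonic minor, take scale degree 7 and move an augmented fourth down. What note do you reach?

Cb

Scale degree 7 of Gb harmonic minor is F.
An augmented fourth (6 semitones) below F lands on the letter C, giving Cb.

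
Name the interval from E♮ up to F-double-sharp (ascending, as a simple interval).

The letter names run E→F, a span of 1 letter step, so the interval is some kind of second.
E to F## is 3 semitones. A major second is 2, so 3 makes it augmented.

augmented second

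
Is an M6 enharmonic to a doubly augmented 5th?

Yes

A major sixth spans 9 semitones; a doubly augmented fifth spans 9.
They are enharmonically equivalent.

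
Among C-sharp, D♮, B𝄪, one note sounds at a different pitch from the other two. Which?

D

In 12-tone equal temperament, enharmonic equivalents share a pitch class. C# is pitch class 1; D is pitch class 2; B## is pitch class 1.
C# and B## share pitch class 1, while D is pitch class 2.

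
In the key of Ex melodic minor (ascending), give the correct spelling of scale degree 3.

Degree 3 takes the letter 2 steps above E, which is G.
In melodic minor (ascending), degree 3 sits 3 semitones above the tonic. E## + 3 semitones is pitch class 9, spelled on G as G##.

G##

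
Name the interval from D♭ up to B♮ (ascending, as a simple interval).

augmented sixth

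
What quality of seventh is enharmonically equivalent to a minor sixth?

A minor sixth spans 8 semitones.
A seventh spanning 8 semitones is doubly diminished (the major seventh is 11).

doubly diminished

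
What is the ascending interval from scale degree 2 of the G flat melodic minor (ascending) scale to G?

major seventh

Scale degree 2 of Gb melodic minor (ascending) is Ab.
Ab up to G: letters A→G make it a seventh; 11 semitones makes it major.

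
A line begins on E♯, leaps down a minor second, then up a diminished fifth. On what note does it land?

A#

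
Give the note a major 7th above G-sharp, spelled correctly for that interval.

G up a major seventh is F#, so the target letter is F.
From G#, a major seventh is 11 semitones up: F##.

F##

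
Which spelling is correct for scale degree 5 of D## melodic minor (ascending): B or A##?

A##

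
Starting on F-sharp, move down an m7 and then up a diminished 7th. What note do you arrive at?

A minor seventh down from F# is G# (letter G, 10 semitones down).
A diminished seventh up from G# is F (letter F, 9 semitones up).

F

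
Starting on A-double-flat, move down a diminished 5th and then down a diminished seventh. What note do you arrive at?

E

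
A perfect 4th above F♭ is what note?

A fourth above F lands on the letter B.
A perfect fourth spans 5 semitones, so Fb moves to pitch class 9. On the letter B that is Bbb.

Bbb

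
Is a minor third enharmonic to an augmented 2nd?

Yes

A minor third spans 3 semitones; an augmented second spans 3.
They are enharmonically equivalent.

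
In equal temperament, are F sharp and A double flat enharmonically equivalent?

No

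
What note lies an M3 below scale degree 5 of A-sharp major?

Scale degree 5 of A# major is E#.
A major third (4 semitones) below E# lands on the letter C, giving C#.

C#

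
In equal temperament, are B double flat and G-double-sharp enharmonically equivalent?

Bbb = pitch class 9 and G## = pitch class 9 — the same pitch class, so they are enharmonic equivalents.

Yes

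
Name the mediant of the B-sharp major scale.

Degree 3 takes the letter 2 steps above B, which is D.
In major, degree 3 sits 4 semitones above the tonic. B# + 4 semitones is pitch class 4, spelled on D as D##.

D##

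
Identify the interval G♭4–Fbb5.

diminished seventh

Counting letters G–A–B–C–D–E–F gives a seventh.
Gb→Fbb = 9 semitones, 2 narrower than the major seventh (11), so diminished.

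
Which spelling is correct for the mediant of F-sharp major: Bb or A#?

A#

Each scale degree takes a distinct letter name. Degree 3 of a scale on F must use the letter A.
A# and Bb are enharmonically the same pitch, but only A# uses the letter A, so it is the correct spelling here.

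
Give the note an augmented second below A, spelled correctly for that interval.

A second below A lands on the letter G.
An augmented second spans 3 semitones, so A moves to pitch class 6. On the letter G that is Gb.

Gb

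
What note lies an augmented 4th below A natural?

Eb

A down a perfect fourth is E, so the target letter is E.
From A, an augmented fourth is 6 semitones down: Eb.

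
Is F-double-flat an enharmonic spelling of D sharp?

Fbb is pitch class 3; D# is pitch class 3.
All spellings map to pitch class 3, so they are enharmonically equivalent.

Yes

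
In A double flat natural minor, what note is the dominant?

Ebb

The Abb natural minor scale runs Abb Bbb Cbb Dbb Ebb Fbb Gbb.
Degree 5 is Ebb.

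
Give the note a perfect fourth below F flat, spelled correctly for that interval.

A fourth below F lands on the letter C.
A perfect fourth spans 5 semitones, so Fb moves to pitch class 11. On the letter C that is Cb.

Cb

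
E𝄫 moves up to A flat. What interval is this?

augmented fourth

The letter names run E→A, a span of 3 letter steps, so the interval is some kind of fourth.
Ebb to Ab is 6 semitones. A perfect fourth is 5, so 6 makes it augmented.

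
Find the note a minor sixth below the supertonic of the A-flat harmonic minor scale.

The supertonic of Ab harmonic minor is Bb.
A minor sixth (8 semitones) below Bb lands on the letter D, giving D.

D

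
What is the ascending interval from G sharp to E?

Counting letters G–A–B–C–D–E gives a sixth.
G#→E = 8 semitones, 1 narrower than the major sixth (9), so minor.

minor sixth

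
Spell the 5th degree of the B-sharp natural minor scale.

The B# natural minor scale runs B# C## D# E# F## G# A#.
Degree 5 is F##.

F##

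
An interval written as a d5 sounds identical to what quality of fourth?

augmented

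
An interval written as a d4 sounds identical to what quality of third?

major

A diminished fourth spans 4 semitones.
A third spanning 4 semitones is major (the major third is 4).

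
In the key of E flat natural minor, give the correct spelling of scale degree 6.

Cb

Degree 6 takes the letter 5 steps above E, which is C.
In natural minor, degree 6 sits 8 semitones above the tonic. Eb + 8 semitones is pitch class 11, spelled on C as Cb.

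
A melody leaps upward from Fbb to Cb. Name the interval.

augmented fifth

Counting letters F–G–A–B–C gives a fifth.
Fbb→Cb = 8 semitones, 1 wider than the perfect fifth (7), so augmented.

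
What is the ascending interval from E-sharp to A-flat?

doubly diminished fourth

The letter names run E→A, a span of 3 letter steps, so the interval is some kind of fourth.
E# to Ab is 3 semitones. A perfect fourth is 5, so 3 makes it doubly diminished.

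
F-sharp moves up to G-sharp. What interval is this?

Counting letters F–G gives a second.
F#→G# = 2 semitones, exactly the major second.

major second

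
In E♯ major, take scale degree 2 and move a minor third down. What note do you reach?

D##

Scale degree 2 of E# major is F##.
A minor third (3 semitones) below F## lands on the letter D, giving D##.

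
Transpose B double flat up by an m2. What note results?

B up a major second is C#, so the target letter is C.
From Bbb, a minor second is 1 semitone up: Cbb.

Cbb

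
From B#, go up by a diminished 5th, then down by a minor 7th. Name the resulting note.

A diminished fifth up from B# is F# (letter F, 6 semitones up).
A minor seventh down from F# is G# (letter G, 10 semitones down).

G#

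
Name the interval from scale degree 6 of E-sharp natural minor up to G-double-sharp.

augmented fifth

Scale degree 6 of E# natural minor is C#.
C# up to G##: letters C→G make it a fifth; 8 semitones makes it augmented.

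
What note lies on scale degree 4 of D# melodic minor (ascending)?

G#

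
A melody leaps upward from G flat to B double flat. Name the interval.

Counting letters G–A–B gives a third.
Gb→Bbb = 3 semitones, 1 narrower than the major third (4), so minor.

minor third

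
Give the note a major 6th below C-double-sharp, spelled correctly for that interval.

E#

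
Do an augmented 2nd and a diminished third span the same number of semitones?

An augmented second spans 3 semitones; a diminished third spans 2.
The spans differ, so they are not enharmonic equivalents.

No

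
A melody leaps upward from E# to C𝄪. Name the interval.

The letter names run E→C, a span of 5 letter steps, so the interval is some kind of sixth.
E# to C## is 9 semitones. A major sixth is 9, so 9 makes it major.

major sixth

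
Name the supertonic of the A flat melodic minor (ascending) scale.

Bb

The Ab melodic minor (ascending) scale runs Ab Bb Cb Db Eb F G.
Degree 2 is Bb.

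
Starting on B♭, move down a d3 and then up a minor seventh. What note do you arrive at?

A diminished third down from Bb is G# (letter G, 2 semitones down).
A minor seventh up from G# is F# (letter F, 10 semitones up).

F#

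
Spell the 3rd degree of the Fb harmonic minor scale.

Abb

Degree 3 takes the letter 2 steps above F, which is A.
In harmonic minor, degree 3 sits 3 semitones above the tonic. Fb + 3 semitones is pitch class 7, spelled on A as Abb.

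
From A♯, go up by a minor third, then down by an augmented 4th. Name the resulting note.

A minor third up from A# is C# (letter C, 3 semitones up).
An augmented fourth down from C# is G (letter G, 6 semitones down).

G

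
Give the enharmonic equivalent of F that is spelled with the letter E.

E#

Plain E sits 1 semitone below F, so on the letter E the same pitch needs a sharp: E#.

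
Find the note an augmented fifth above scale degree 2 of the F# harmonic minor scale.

D##

Scale degree 2 of F# harmonic minor is G#.
An augmented fifth (8 semitones) above G# lands on the letter D, giving D##.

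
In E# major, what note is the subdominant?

Degree 4 takes the letter 3 steps above E, which is A.
In major, degree 4 sits 5 semitones above the tonic. E# + 5 semitones is pitch class 10, spelled on A as A#.

A#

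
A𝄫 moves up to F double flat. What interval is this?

The letter names run A→F, a span of 5 letter steps, so the interval is some kind of sixth.
Abb to Fbb is 8 semitones. A major sixth is 9, so 8 makes it minor.

minor sixth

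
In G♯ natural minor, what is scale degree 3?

B

Degree 3 takes the letter 2 steps above G, which is B.
In natural minor, degree 3 sits 3 semitones above the tonic. G# + 3 semitones is pitch class 11, spelled on B as B.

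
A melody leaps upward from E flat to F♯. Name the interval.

augmented second

The letter names run E→F, a span of 1 letter step, so the interval is some kind of second.
Eb to F# is 3 semitones. A major second is 2, so 3 makes it augmented.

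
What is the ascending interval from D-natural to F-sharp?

major third

Counting letters D–E–F gives a third.
D→F# = 4 semitones, exactly the major third.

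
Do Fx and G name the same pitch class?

Yes

F## is pitch class 7; G is pitch class 7.
All spellings map to pitch class 7, so they are enharmonically equivalent.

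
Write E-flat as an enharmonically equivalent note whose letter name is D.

Plain D sits 1 semitone below Eb, so on the letter D the same pitch needs a sharp: D#.

D#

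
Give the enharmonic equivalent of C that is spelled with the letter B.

B#

Plain B sits 1 semitone below C, so on the letter B the same pitch needs a sharp: B#.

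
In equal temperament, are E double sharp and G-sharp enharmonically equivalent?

E## is pitch class 6; G# is pitch class 8.
The pitch classes differ (6 vs. 8), so they are not enharmonic equivalents.

No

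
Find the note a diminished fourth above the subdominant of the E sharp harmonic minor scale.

D

The subdominant of E# harmonic minor is A#.
A diminished fourth (4 semitones) above A# lands on the letter D, giving D.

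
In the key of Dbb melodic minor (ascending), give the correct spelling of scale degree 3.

Fbb

Degree 3 takes the letter 2 steps above D, which is F.
In melodic minor (ascending), degree 3 sits 3 semitones above the tonic. Dbb + 3 semitones is pitch class 3, spelled on F as Fbb.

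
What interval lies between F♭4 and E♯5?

Counting letters F–G–A–B–C–D–E gives a seventh.
Fb→E# = 13 semitones, 2 wider than the major seventh (11), so doubly augmented.

doubly augmented seventh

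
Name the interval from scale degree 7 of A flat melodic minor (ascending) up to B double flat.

Scale degree 7 of Ab melodic minor (ascending) is G.
G up to Bbb: letters G→B make it a third; 2 semitones makes it diminished.

diminished third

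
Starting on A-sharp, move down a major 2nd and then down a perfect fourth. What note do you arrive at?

A major second down from A# is G# (letter G, 2 semitones down).
A perfect fourth down from G# is D# (letter D, 5 semitones down).

D#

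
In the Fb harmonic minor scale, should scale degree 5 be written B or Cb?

Each scale degree takes a distinct letter name. Degree 5 of a scale on F must use the letter C.
Cb and B are enharmonically the same pitch, but only Cb uses the letter C, so it is the correct spelling here.

Cb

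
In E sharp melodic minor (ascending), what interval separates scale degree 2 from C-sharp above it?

diminished fifth

Scale degree 2 of E# melodic minor (ascending) is F##.
F## up to C#: letters F→C make it a fifth; 6 semitones makes it diminished.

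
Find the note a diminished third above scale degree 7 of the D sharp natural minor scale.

Eb

Scale degree 7 of D# natural minor is C#.
A diminished third (2 semitones) above C# lands on the letter E, giving Eb.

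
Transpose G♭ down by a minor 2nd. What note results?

A second below G lands on the letter F.
A minor second spans 1 semitone, so Gb moves to pitch class 5. On the letter F that is F.

F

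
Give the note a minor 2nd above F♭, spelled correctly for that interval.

A second above F lands on the letter G.
A minor second spans 1 semitone, so Fb moves to pitch class 5. On the letter G that is Gbb.

Gbb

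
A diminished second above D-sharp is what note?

Eb

D up a major second is E, so the target letter is E.
From D#, a diminished second is 0 semitones up: Eb.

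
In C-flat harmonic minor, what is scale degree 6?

Abb

The Cb harmonic minor scale runs Cb Db Ebb Fb Gb Abb Bb.
Degree 6 is Abb.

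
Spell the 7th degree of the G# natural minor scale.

F#

The G# natural minor scale runs G# A# B C# D# E F#.
Degree 7 is F#.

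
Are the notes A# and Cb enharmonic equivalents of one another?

A# is pitch class 10; Cb is pitch class 11.
The pitch classes differ (10 vs. 11), so they are not enharmonic equivalents.

No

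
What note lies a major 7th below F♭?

Gbb

F down a major seventh is Gb, so the target letter is G.
From Fb, a major seventh is 11 semitones down: Gbb.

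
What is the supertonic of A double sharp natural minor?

Degree 2 takes the letter 1 step above A, which is B.
In natural minor, degree 2 sits 2 semitones above the tonic. A## + 2 semitones is pitch class 1, spelled on B as B##.

B##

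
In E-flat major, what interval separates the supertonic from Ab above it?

minor third

The supertonic of Eb major is F.
F up to Ab: letters F→A make it a third; 3 semitones makes it minor.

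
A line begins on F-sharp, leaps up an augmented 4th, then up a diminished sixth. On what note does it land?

An augmented fourth up from F# is B# (letter B, 6 semitones up).
A diminished sixth up from B# is G (letter G, 7 semitones up).

G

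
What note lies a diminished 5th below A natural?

A fifth below A lands on the letter D.
A diminished fifth spans 6 semitones, so A moves to pitch class 3. On the letter D that is D#.

D#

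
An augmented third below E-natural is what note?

A third below E lands on the letter C.
An augmented third spans 5 semitones, so E moves to pitch class 11. On the letter C that is Cb.

Cb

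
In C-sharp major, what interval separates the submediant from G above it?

The submediant of C# major is A#.
A# up to G: letters A→G make it a seventh; 9 semitones makes it diminished.

diminished seventh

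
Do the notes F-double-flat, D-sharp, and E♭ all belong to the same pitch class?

Fbb is pitch class 3; D# is pitch class 3; Eb is pitch class 3.
All spellings map to pitch class 3, so they are enharmonically equivalent.

Yes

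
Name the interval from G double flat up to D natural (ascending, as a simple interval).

doubly augmented fifth

The letter names run G→D, a span of 4 letter steps, so the interval is some kind of fifth.
Gbb to D is 9 semitones. A perfect fifth is 7, so 9 makes it doubly augmented.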